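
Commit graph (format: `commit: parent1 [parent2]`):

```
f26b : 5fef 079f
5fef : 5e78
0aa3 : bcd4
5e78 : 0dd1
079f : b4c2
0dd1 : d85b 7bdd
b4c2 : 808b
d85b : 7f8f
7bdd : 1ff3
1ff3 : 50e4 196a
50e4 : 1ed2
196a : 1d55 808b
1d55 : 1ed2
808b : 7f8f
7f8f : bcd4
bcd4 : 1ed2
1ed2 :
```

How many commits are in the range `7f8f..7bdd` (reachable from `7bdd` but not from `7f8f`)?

Reachable from 7bdd: {196a, 1d55, 1ed2, 1ff3, 50e4, 7bdd, 7f8f, 808b, bcd4}.
Reachable from 7f8f: {1ed2, 7f8f, bcd4}.
In 7bdd's history but not 7f8f's: {196a, 1d55, 1ff3, 50e4, 7bdd, 808b} — 6 commits.

6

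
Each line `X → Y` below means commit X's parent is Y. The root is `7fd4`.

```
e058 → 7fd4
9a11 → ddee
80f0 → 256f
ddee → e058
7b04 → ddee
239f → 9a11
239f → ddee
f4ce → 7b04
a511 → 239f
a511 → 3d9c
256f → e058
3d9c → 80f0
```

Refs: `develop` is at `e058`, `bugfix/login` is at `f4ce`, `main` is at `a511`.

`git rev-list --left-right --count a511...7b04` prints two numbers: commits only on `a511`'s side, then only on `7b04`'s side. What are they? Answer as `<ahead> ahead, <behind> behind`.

Reachable from a511: {239f, 256f, 3d9c, 7fd4, 80f0, 9a11, a511, ddee, e058}.
Reachable from 7b04: {7b04, 7fd4, ddee, e058}.
Only in a511's history (ahead): {239f, 256f, 3d9c, 80f0, 9a11, a511} — 6.
Only in 7b04's history (behind): {7b04} — 1.

6 ahead, 1 behind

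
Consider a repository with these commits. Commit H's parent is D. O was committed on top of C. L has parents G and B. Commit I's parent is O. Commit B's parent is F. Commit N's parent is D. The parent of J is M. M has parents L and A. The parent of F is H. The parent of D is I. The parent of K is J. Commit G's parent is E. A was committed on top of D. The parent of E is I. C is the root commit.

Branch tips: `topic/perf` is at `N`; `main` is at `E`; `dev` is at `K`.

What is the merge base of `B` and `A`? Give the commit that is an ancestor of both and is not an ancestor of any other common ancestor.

D

Ancestors of B: {B, C, D, F, H, I, O}.
Ancestors of A: {A, C, D, I, O}.
Common ancestors: {C, D, I, O}.
Among these, D is not an ancestor of any other common ancestor — it is the merge base.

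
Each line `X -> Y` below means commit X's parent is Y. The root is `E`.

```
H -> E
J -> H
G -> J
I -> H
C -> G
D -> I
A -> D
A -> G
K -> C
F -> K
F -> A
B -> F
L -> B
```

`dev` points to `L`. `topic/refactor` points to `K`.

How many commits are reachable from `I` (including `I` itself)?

3

Walking parent pointers from I: reachable set = {E, H, I}.
That is 3 commits.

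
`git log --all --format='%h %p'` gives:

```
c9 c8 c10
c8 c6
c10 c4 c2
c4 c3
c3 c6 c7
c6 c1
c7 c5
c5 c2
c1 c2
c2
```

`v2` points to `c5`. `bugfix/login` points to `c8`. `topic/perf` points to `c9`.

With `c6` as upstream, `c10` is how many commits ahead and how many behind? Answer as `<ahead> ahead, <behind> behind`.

Reachable from c10: {c1, c10, c2, c3, c4, c5, c6, c7}.
Reachable from c6: {c1, c2, c6}.
Only in c10's history (ahead): {c10, c3, c4, c5, c7} — 5.
Only in c6's history (behind): {} — 0.

5 ahead, 0 behind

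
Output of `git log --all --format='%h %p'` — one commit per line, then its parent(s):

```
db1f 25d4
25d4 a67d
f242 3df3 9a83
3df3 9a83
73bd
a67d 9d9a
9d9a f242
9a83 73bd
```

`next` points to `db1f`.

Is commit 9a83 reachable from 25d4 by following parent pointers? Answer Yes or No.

Ancestors of 25d4 (commits reachable by following parents): {25d4, 3df3, 73bd, 9a83, 9d9a, a67d, f242}.
9a83 is in that set, so it is an ancestor of 25d4.

Yes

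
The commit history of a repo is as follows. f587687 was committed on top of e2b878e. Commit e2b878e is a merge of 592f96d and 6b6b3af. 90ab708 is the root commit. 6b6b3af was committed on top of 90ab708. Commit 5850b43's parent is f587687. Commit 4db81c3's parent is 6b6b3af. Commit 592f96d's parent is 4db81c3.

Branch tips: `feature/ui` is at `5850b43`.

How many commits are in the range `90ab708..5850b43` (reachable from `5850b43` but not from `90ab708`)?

6

Reachable from 5850b43: {4db81c3, 5850b43, 592f96d, 6b6b3af, 90ab708, e2b878e, f587687}.
Reachable from 90ab708: {90ab708}.
In 5850b43's history but not 90ab708's: {4db81c3, 5850b43, 592f96d, 6b6b3af, e2b878e, f587687} — 6 commits.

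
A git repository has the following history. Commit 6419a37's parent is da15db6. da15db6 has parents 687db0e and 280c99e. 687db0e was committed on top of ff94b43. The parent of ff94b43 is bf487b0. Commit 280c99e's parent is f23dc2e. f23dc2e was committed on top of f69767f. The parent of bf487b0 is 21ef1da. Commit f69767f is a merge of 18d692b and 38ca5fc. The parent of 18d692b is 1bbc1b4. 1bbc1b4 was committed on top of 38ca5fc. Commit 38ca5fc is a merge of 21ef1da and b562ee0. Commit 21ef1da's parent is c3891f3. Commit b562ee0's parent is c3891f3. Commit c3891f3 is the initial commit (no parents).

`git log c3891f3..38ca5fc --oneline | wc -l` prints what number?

3

Reachable from 38ca5fc: {21ef1da, 38ca5fc, b562ee0, c3891f3}.
Reachable from c3891f3: {c3891f3}.
In 38ca5fc's history but not c3891f3's: {21ef1da, 38ca5fc, b562ee0} — 3 commits.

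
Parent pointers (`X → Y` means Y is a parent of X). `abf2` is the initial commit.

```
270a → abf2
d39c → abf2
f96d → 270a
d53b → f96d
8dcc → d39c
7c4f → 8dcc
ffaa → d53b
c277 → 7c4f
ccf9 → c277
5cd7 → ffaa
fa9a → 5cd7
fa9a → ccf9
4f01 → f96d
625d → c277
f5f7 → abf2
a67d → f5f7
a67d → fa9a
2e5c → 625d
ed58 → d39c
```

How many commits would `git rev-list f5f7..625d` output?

Reachable from 625d: {625d, 7c4f, 8dcc, abf2, c277, d39c}.
Reachable from f5f7: {abf2, f5f7}.
In 625d's history but not f5f7's: {625d, 7c4f, 8dcc, c277, d39c} — 5 commits.

5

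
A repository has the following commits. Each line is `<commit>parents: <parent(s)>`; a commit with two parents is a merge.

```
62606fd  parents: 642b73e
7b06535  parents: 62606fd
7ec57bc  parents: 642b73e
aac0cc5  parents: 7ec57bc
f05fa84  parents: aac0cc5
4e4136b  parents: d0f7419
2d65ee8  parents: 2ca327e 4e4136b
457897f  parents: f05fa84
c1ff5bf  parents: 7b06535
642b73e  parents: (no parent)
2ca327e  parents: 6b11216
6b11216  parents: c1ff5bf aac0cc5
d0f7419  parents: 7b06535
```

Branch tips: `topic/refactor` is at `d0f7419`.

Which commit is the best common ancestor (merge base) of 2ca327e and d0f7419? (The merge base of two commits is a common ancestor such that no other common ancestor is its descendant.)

Ancestors of 2ca327e: {2ca327e, 62606fd, 642b73e, 6b11216, 7b06535, 7ec57bc, aac0cc5, c1ff5bf}.
Ancestors of d0f7419: {62606fd, 642b73e, 7b06535, d0f7419}.
Common ancestors: {62606fd, 642b73e, 7b06535}.
Among these, 7b06535 is not an ancestor of any other common ancestor — it is the merge base.

7b06535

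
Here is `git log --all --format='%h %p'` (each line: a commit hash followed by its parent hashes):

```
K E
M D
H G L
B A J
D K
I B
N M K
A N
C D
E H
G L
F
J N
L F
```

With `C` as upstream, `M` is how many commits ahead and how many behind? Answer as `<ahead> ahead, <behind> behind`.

Reachable from M: {D, E, F, G, H, K, L, M}.
Reachable from C: {C, D, E, F, G, H, K, L}.
Only in M's history (ahead): {M} — 1.
Only in C's history (behind): {C} — 1.

1 ahead, 1 behind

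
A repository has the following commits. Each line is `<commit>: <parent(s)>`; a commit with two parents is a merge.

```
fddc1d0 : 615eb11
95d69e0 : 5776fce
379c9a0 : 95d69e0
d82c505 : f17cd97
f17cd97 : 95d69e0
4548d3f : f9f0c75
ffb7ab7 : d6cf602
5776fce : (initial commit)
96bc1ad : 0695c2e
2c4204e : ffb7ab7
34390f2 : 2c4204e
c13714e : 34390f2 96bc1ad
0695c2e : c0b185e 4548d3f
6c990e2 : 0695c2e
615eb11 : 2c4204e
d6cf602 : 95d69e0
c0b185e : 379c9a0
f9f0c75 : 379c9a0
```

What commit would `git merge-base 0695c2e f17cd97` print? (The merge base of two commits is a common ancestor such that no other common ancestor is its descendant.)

Ancestors of 0695c2e: {0695c2e, 379c9a0, 4548d3f, 5776fce, 95d69e0, c0b185e, f9f0c75}.
Ancestors of f17cd97: {5776fce, 95d69e0, f17cd97}.
Common ancestors: {5776fce, 95d69e0}.
Among these, 95d69e0 is not an ancestor of any other common ancestor — it is the merge base.

95d69e0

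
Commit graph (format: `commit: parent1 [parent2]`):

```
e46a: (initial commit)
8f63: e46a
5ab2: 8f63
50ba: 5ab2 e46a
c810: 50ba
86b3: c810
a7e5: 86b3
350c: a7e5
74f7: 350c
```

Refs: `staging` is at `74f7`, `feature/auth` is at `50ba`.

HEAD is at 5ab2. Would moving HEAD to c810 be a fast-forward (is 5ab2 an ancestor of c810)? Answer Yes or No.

Yes

A fast-forward from 5ab2 to c810 is possible iff 5ab2 is an ancestor of c810.
Ancestors of c810: {50ba, 5ab2, 8f63, c810, e46a}.
5ab2 is among them, so fast-forward is possible.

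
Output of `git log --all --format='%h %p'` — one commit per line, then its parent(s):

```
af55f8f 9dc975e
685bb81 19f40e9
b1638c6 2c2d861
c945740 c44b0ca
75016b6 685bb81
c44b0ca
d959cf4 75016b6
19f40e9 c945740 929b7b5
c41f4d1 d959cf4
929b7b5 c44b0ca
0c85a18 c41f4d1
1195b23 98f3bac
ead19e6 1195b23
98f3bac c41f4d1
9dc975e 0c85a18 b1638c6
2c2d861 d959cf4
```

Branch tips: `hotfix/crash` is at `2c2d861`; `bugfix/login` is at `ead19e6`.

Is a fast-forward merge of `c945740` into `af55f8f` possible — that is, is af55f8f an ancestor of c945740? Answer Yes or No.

No

A fast-forward from af55f8f to c945740 is possible iff af55f8f is an ancestor of c945740.
Ancestors of c945740: {c44b0ca, c945740}.
af55f8f is not among them, so fast-forward is not possible.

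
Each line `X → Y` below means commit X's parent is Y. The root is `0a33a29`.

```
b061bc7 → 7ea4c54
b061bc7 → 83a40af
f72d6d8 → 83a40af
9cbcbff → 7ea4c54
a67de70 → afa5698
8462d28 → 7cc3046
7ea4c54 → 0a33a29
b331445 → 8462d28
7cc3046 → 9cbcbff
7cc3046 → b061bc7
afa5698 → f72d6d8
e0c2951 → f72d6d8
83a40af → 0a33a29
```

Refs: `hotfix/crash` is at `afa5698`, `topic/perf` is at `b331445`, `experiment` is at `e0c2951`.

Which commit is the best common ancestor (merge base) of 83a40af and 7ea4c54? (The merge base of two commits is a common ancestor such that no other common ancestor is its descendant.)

Ancestors of 83a40af: {0a33a29, 83a40af}.
Ancestors of 7ea4c54: {0a33a29, 7ea4c54}.
Common ancestors: {0a33a29}.
The only common ancestor is 0a33a29, so it is the merge base.

0a33a29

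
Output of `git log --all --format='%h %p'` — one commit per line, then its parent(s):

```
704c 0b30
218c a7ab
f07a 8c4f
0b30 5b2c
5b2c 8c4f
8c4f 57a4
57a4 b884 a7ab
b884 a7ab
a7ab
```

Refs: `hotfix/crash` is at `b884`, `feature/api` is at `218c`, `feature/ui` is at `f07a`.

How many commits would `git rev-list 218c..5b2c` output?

4

Reachable from 5b2c: {57a4, 5b2c, 8c4f, a7ab, b884}.
Reachable from 218c: {218c, a7ab}.
In 5b2c's history but not 218c's: {57a4, 5b2c, 8c4f, b884} — 4 commits.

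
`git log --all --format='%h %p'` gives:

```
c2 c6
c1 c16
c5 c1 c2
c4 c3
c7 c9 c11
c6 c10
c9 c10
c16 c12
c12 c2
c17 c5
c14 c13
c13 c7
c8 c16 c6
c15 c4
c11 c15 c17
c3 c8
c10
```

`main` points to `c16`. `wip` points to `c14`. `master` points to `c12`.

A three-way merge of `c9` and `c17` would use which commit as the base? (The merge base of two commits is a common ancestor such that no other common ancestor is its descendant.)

c10

Ancestors of c9: {c10, c9}.
Ancestors of c17: {c1, c10, c12, c16, c17, c2, c5, c6}.
Common ancestors: {c10}.
The only common ancestor is c10, so it is the merge base.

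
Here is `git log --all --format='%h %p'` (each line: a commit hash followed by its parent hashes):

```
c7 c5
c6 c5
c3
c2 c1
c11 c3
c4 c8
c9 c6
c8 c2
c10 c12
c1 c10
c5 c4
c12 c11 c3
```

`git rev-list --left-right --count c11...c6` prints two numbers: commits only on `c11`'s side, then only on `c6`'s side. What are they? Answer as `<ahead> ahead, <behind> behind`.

0 ahead, 8 behind

Reachable from c11: {c11, c3}.
Reachable from c6: {c1, c10, c11, c12, c2, c3, c4, c5, c6, c8}.
Only in c11's history (ahead): {} — 0.
Only in c6's history (behind): {c1, c10, c12, c2, c4, c5, c6, c8} — 8.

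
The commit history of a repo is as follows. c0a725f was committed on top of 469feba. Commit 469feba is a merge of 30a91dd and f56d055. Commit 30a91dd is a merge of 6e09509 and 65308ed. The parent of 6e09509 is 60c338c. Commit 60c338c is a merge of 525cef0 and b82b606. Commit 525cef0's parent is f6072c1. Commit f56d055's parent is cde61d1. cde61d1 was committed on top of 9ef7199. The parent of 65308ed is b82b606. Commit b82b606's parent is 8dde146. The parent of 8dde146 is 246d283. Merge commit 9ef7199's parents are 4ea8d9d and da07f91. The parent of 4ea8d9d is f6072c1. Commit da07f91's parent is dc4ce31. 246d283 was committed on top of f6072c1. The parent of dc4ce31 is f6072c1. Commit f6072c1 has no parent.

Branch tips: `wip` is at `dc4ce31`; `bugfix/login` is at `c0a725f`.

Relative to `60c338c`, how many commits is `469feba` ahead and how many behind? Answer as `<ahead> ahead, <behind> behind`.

10 ahead, 0 behind

Reachable from 469feba: {246d283, 30a91dd, 469feba, 4ea8d9d, 525cef0, 60c338c, 65308ed, 6e09509, 8dde146, 9ef7199, b82b606, cde61d1, da07f91, dc4ce31, f56d055, f6072c1}.
Reachable from 60c338c: {246d283, 525cef0, 60c338c, 8dde146, b82b606, f6072c1}.
Only in 469feba's history (ahead): {30a91dd, 469feba, 4ea8d9d, 65308ed, 6e09509, 9ef7199, cde61d1, da07f91, dc4ce31, f56d055} — 10.
Only in 60c338c's history (behind): {} — 0.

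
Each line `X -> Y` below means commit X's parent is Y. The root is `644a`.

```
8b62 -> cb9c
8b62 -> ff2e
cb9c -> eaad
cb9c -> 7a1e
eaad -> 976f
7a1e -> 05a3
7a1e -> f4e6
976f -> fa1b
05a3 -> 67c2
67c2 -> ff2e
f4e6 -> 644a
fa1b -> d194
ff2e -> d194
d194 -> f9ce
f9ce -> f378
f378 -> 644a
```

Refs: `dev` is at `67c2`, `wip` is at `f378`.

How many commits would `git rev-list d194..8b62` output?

10

Reachable from 8b62: {05a3, 644a, 67c2, 7a1e, 8b62, 976f, cb9c, d194, eaad, f378, f4e6, f9ce, fa1b, ff2e}.
Reachable from d194: {644a, d194, f378, f9ce}.
In 8b62's history but not d194's: {05a3, 67c2, 7a1e, 8b62, 976f, cb9c, eaad, f4e6, fa1b, ff2e} — 10 commits.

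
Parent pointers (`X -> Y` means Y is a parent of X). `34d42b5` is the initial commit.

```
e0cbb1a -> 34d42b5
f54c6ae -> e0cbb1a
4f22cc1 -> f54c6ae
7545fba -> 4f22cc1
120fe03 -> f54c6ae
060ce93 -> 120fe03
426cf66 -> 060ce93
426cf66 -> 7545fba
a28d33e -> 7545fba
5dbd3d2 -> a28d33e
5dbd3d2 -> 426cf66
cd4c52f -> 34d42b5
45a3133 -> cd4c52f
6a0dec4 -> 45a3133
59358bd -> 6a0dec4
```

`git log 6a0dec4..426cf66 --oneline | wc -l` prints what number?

Reachable from 426cf66: {060ce93, 120fe03, 34d42b5, 426cf66, 4f22cc1, 7545fba, e0cbb1a, f54c6ae}.
Reachable from 6a0dec4: {34d42b5, 45a3133, 6a0dec4, cd4c52f}.
In 426cf66's history but not 6a0dec4's: {060ce93, 120fe03, 426cf66, 4f22cc1, 7545fba, e0cbb1a, f54c6ae} — 7 commits.

7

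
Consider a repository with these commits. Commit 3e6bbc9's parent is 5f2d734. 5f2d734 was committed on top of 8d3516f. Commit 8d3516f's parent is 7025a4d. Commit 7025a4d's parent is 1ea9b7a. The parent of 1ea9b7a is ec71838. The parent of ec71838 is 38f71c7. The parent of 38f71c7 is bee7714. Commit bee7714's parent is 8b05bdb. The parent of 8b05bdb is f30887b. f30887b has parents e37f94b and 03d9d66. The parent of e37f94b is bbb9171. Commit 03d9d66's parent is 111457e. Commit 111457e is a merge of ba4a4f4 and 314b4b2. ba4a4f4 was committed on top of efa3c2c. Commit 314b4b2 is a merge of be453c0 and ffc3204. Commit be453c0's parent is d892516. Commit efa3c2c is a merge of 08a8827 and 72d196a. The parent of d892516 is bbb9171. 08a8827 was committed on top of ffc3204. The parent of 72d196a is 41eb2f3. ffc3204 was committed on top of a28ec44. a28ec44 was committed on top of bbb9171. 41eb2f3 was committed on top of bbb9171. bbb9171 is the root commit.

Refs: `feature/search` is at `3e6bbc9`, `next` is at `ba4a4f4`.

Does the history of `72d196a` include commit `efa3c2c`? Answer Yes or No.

Ancestors of 72d196a: {41eb2f3, 72d196a, bbb9171}.
efa3c2c is not in that set, so it is not an ancestor of 72d196a.

No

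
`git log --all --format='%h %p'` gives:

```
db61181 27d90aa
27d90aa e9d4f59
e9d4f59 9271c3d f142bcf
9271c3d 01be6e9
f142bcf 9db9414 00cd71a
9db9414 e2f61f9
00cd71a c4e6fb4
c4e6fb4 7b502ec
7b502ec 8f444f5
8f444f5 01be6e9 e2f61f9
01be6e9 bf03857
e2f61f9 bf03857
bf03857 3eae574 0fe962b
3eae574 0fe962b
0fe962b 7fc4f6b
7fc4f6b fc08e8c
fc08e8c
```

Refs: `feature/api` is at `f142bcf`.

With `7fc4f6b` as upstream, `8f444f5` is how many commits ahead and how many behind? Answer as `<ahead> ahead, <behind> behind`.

6 ahead, 0 behind

Reachable from 8f444f5: {01be6e9, 0fe962b, 3eae574, 7fc4f6b, 8f444f5, bf03857, e2f61f9, fc08e8c}.
Reachable from 7fc4f6b: {7fc4f6b, fc08e8c}.
Only in 8f444f5's history (ahead): {01be6e9, 0fe962b, 3eae574, 8f444f5, bf03857, e2f61f9} — 6.
Only in 7fc4f6b's history (behind): {} — 0.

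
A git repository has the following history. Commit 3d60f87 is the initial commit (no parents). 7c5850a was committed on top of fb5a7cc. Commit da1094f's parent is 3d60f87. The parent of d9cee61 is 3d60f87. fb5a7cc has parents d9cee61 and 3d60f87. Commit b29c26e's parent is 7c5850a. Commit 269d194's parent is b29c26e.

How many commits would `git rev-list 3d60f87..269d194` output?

5

Reachable from 269d194: {269d194, 3d60f87, 7c5850a, b29c26e, d9cee61, fb5a7cc}.
Reachable from 3d60f87: {3d60f87}.
In 269d194's history but not 3d60f87's: {269d194, 7c5850a, b29c26e, d9cee61, fb5a7cc} — 5 commits.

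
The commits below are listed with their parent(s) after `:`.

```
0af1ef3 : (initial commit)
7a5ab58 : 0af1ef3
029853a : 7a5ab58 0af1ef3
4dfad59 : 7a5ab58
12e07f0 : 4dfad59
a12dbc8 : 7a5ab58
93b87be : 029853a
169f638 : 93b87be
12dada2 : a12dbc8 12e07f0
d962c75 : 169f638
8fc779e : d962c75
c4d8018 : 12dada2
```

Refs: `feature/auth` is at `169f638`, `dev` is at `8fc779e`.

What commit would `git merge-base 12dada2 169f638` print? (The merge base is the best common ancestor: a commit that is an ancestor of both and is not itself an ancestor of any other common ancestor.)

Ancestors of 12dada2: {0af1ef3, 12dada2, 12e07f0, 4dfad59, 7a5ab58, a12dbc8}.
Ancestors of 169f638: {029853a, 0af1ef3, 169f638, 7a5ab58, 93b87be}.
Common ancestors: {0af1ef3, 7a5ab58}.
Among these, 7a5ab58 is not an ancestor of any other common ancestor — it is the merge base.

7a5ab58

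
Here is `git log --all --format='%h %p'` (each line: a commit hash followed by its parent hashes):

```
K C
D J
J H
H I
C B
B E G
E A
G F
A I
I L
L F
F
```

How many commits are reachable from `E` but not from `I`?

2

Reachable from E: {A, E, F, I, L}.
Reachable from I: {F, I, L}.
In E's history but not I's: {A, E} — 2 commits.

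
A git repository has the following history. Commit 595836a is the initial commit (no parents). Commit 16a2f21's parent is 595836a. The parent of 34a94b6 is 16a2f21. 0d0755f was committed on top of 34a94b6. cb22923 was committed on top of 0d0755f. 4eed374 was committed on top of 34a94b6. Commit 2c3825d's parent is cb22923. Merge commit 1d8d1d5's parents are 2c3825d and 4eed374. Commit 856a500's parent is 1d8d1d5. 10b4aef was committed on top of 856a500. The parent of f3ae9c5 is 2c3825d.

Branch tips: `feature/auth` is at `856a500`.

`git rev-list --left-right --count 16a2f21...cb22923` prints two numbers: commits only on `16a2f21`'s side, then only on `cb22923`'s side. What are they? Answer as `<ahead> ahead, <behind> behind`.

0 ahead, 3 behind

Reachable from 16a2f21: {16a2f21, 595836a}.
Reachable from cb22923: {0d0755f, 16a2f21, 34a94b6, 595836a, cb22923}.
Only in 16a2f21's history (ahead): {} — 0.
Only in cb22923's history (behind): {0d0755f, 34a94b6, cb22923} — 3.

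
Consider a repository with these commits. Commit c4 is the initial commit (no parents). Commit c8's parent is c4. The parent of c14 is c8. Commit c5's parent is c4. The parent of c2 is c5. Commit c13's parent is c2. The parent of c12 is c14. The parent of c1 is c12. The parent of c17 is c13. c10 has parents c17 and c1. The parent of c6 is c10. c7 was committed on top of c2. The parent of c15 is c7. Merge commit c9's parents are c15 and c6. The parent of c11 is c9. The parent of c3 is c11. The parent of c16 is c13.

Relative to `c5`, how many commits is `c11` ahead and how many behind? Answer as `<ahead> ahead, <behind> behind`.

13 ahead, 0 behind

Reachable from c11: {c1, c10, c11, c12, c13, c14, c15, c17, c2, c4, c5, c6, c7, c8, c9}.
Reachable from c5: {c4, c5}.
Only in c11's history (ahead): {c1, c10, c11, c12, c13, c14, c15, c17, c2, c6, c7, c8, c9} — 13.
Only in c5's history (behind): {} — 0.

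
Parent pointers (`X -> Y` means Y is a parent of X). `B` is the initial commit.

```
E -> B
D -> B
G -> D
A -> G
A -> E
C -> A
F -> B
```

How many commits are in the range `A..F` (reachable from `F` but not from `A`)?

Reachable from F: {B, F}.
Reachable from A: {A, B, D, E, G}.
In F's history but not A's: {F} — 1 commit.

1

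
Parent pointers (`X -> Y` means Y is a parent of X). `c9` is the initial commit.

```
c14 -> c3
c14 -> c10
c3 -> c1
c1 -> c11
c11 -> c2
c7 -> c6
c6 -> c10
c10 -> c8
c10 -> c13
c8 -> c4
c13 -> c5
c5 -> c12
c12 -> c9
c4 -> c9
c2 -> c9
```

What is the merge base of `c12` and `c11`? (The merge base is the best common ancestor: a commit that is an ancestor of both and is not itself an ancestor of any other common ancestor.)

Ancestors of c12: {c12, c9}.
Ancestors of c11: {c11, c2, c9}.
Common ancestors: {c9}.
The only common ancestor is c9, so it is the merge base.

c9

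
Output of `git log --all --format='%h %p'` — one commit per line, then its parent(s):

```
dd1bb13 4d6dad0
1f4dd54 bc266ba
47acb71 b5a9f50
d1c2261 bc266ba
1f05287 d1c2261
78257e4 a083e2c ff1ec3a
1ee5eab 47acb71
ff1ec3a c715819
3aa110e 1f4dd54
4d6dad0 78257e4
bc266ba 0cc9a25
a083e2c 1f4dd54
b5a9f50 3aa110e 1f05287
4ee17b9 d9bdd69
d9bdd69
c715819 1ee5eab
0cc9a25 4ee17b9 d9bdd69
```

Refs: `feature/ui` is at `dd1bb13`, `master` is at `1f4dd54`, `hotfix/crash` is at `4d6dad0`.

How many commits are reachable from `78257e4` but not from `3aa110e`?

Reachable from 78257e4: {0cc9a25, 1ee5eab, 1f05287, 1f4dd54, 3aa110e, 47acb71, 4ee17b9, 78257e4, a083e2c, b5a9f50, bc266ba, c715819, d1c2261, d9bdd69, ff1ec3a}.
Reachable from 3aa110e: {0cc9a25, 1f4dd54, 3aa110e, 4ee17b9, bc266ba, d9bdd69}.
In 78257e4's history but not 3aa110e's: {1ee5eab, 1f05287, 47acb71, 78257e4, a083e2c, b5a9f50, c715819, d1c2261, ff1ec3a} — 9 commits.

9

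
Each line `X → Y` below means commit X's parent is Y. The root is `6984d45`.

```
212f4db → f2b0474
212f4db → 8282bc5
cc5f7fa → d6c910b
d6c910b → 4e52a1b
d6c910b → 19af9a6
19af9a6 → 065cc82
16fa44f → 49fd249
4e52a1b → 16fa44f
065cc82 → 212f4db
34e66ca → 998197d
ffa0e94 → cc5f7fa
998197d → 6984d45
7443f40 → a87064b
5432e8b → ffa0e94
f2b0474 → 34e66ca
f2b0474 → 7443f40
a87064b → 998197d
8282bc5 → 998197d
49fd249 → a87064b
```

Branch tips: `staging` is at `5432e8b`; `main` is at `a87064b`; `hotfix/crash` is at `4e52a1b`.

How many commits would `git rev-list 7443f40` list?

Walking parent pointers from 7443f40: reachable set = {6984d45, 7443f40, 998197d, a87064b}.
That is 4 commits.

4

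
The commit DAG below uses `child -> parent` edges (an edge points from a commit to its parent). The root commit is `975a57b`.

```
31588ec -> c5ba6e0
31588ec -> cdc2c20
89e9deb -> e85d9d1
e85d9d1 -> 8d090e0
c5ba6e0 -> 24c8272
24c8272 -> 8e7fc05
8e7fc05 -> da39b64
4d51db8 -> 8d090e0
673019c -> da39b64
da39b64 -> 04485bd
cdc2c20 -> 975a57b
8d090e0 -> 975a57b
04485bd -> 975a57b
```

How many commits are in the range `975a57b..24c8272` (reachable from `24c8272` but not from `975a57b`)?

Reachable from 24c8272: {04485bd, 24c8272, 8e7fc05, 975a57b, da39b64}.
Reachable from 975a57b: {975a57b}.
In 24c8272's history but not 975a57b's: {04485bd, 24c8272, 8e7fc05, da39b64} — 4 commits.

4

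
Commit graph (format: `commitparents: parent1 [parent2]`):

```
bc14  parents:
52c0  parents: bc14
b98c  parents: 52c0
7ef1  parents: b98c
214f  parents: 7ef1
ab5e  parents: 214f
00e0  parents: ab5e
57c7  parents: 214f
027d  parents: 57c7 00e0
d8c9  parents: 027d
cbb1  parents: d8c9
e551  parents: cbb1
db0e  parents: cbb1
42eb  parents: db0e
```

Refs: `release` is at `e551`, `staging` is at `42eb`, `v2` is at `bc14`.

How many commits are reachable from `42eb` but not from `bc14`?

Reachable from 42eb: {00e0, 027d, 214f, 42eb, 52c0, 57c7, 7ef1, ab5e, b98c, bc14, cbb1, d8c9, db0e}.
Reachable from bc14: {bc14}.
In 42eb's history but not bc14's: {00e0, 027d, 214f, 42eb, 52c0, 57c7, 7ef1, ab5e, b98c, cbb1, d8c9, db0e} — 12 commits.

12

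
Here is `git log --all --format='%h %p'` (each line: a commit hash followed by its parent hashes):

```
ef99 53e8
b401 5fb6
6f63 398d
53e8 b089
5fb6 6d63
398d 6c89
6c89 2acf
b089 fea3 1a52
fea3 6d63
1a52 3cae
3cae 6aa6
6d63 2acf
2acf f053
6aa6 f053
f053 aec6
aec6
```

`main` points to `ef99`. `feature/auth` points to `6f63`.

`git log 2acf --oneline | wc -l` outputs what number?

3

Walking parent pointers from 2acf: reachable set = {2acf, aec6, f053}.
That is 3 commits.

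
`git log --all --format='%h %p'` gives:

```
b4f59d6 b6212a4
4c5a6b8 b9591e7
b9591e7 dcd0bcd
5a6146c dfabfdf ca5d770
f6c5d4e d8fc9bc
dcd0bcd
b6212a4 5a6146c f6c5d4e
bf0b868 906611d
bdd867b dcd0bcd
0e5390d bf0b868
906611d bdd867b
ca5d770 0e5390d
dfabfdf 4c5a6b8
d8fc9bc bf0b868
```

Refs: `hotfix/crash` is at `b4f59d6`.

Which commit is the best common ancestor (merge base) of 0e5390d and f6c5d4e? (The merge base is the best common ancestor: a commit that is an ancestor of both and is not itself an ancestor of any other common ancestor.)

Ancestors of 0e5390d: {0e5390d, 906611d, bdd867b, bf0b868, dcd0bcd}.
Ancestors of f6c5d4e: {906611d, bdd867b, bf0b868, d8fc9bc, dcd0bcd, f6c5d4e}.
Common ancestors: {906611d, bdd867b, bf0b868, dcd0bcd}.
Among these, bf0b868 is not an ancestor of any other common ancestor — it is the merge base.

bf0b868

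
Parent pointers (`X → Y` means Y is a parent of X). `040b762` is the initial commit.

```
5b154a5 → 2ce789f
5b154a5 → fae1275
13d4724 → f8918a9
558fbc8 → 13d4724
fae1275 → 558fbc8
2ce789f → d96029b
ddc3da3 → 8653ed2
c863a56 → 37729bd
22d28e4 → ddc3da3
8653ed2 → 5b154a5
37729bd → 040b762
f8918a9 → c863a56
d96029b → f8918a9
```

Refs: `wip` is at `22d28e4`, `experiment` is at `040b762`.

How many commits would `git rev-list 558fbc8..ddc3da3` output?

6

Reachable from ddc3da3: {040b762, 13d4724, 2ce789f, 37729bd, 558fbc8, 5b154a5, 8653ed2, c863a56, d96029b, ddc3da3, f8918a9, fae1275}.
Reachable from 558fbc8: {040b762, 13d4724, 37729bd, 558fbc8, c863a56, f8918a9}.
In ddc3da3's history but not 558fbc8's: {2ce789f, 5b154a5, 8653ed2, d96029b, ddc3da3, fae1275} — 6 commits.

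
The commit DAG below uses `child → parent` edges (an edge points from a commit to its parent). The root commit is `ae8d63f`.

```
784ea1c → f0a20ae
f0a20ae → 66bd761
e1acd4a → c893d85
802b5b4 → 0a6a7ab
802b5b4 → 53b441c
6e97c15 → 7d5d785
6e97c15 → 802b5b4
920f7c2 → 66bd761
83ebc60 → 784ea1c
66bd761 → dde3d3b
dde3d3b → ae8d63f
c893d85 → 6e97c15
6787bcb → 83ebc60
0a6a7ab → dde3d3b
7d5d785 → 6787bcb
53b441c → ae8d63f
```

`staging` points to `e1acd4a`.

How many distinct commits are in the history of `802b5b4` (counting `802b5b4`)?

Walking parent pointers from 802b5b4: reachable set = {0a6a7ab, 53b441c, 802b5b4, ae8d63f, dde3d3b}.
That is 5 commits.

5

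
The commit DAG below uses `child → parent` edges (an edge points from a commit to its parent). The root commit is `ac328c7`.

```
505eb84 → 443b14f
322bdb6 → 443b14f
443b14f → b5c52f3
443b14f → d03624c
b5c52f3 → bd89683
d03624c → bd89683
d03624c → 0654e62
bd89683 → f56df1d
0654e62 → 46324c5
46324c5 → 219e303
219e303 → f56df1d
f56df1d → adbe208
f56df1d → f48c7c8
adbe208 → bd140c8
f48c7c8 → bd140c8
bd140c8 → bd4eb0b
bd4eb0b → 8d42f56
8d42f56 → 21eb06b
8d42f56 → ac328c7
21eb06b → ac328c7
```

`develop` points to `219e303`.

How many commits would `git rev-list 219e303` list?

9

Walking parent pointers from 219e303: reachable set = {219e303, 21eb06b, 8d42f56, ac328c7, adbe208, bd140c8, bd4eb0b, f48c7c8, f56df1d}.
That is 9 commits.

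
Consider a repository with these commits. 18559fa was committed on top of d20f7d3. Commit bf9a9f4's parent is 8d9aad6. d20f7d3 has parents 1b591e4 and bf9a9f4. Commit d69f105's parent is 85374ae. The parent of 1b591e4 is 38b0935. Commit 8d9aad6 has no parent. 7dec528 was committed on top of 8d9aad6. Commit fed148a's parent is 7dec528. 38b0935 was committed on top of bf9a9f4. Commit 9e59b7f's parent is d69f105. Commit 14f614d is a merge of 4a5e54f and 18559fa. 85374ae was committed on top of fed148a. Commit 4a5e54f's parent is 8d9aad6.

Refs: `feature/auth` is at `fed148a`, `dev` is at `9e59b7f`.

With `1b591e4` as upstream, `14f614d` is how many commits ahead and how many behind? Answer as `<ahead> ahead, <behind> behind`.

Reachable from 14f614d: {14f614d, 18559fa, 1b591e4, 38b0935, 4a5e54f, 8d9aad6, bf9a9f4, d20f7d3}.
Reachable from 1b591e4: {1b591e4, 38b0935, 8d9aad6, bf9a9f4}.
Only in 14f614d's history (ahead): {14f614d, 18559fa, 4a5e54f, d20f7d3} — 4.
Only in 1b591e4's history (behind): {} — 0.

4 ahead, 0 behind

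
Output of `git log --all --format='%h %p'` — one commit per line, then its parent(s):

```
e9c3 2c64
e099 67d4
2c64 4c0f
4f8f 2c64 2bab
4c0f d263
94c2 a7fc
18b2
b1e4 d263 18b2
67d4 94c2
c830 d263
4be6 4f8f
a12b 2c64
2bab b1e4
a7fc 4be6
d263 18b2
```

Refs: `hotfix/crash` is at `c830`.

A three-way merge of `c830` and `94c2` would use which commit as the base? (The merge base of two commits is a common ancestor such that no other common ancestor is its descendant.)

d263

Ancestors of c830: {18b2, c830, d263}.
Ancestors of 94c2: {18b2, 2bab, 2c64, 4be6, 4c0f, 4f8f, 94c2, a7fc, b1e4, d263}.
Common ancestors: {18b2, d263}.
Among these, d263 is not an ancestor of any other common ancestor — it is the merge base.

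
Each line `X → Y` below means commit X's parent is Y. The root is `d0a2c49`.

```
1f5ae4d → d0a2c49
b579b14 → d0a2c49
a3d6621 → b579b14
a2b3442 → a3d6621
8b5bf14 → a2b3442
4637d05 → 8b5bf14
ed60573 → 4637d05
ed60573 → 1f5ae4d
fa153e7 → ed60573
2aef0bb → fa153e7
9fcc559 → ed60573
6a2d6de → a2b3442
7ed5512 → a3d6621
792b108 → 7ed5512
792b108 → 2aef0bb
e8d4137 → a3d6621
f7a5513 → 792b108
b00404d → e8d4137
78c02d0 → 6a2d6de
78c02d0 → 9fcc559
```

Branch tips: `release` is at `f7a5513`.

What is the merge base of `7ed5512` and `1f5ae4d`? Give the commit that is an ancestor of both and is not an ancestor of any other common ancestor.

d0a2c49

Ancestors of 7ed5512: {7ed5512, a3d6621, b579b14, d0a2c49}.
Ancestors of 1f5ae4d: {1f5ae4d, d0a2c49}.
Common ancestors: {d0a2c49}.
The only common ancestor is d0a2c49, so it is the merge base.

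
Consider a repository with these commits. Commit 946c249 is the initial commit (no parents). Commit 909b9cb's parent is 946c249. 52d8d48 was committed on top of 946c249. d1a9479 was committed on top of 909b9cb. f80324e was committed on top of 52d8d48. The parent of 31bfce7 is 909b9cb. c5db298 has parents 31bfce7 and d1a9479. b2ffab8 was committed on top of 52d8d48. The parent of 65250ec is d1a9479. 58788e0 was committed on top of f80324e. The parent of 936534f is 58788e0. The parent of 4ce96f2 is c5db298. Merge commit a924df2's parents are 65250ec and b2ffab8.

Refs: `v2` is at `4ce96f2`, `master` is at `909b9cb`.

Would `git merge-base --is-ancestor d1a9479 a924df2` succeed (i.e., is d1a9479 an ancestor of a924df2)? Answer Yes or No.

Ancestors of a924df2 (commits reachable by following parents): {52d8d48, 65250ec, 909b9cb, 946c249, a924df2, b2ffab8, d1a9479}.
d1a9479 is in that set, so it is an ancestor of a924df2.

Yes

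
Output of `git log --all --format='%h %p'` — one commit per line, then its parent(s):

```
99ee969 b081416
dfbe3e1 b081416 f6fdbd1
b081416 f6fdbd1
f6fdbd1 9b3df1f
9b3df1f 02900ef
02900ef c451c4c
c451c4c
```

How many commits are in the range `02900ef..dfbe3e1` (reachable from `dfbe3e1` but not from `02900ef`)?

Reachable from dfbe3e1: {02900ef, 9b3df1f, b081416, c451c4c, dfbe3e1, f6fdbd1}.
Reachable from 02900ef: {02900ef, c451c4c}.
In dfbe3e1's history but not 02900ef's: {9b3df1f, b081416, dfbe3e1, f6fdbd1} — 4 commits.

4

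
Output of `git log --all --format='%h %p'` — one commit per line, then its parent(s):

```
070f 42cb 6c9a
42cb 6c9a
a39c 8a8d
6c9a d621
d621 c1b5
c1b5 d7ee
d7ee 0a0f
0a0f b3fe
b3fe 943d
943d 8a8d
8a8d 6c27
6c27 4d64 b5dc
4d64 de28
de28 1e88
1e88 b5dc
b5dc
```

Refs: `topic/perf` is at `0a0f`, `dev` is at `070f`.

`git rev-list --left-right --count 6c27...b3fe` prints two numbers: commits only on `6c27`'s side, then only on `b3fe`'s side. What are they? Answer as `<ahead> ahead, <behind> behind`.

0 ahead, 3 behind

Reachable from 6c27: {1e88, 4d64, 6c27, b5dc, de28}.
Reachable from b3fe: {1e88, 4d64, 6c27, 8a8d, 943d, b3fe, b5dc, de28}.
Only in 6c27's history (ahead): {} — 0.
Only in b3fe's history (behind): {8a8d, 943d, b3fe} — 3.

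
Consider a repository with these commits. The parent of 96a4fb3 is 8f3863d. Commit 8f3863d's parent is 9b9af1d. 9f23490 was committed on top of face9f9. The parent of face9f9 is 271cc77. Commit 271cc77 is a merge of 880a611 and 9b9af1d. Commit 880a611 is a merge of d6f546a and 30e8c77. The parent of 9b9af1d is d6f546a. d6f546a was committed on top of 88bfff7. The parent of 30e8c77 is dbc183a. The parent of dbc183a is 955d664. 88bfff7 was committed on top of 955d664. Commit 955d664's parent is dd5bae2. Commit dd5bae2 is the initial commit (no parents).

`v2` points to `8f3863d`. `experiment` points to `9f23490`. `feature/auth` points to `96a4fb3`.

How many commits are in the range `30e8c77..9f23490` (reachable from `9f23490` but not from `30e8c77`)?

7

Reachable from 9f23490: {271cc77, 30e8c77, 880a611, 88bfff7, 955d664, 9b9af1d, 9f23490, d6f546a, dbc183a, dd5bae2, face9f9}.
Reachable from 30e8c77: {30e8c77, 955d664, dbc183a, dd5bae2}.
In 9f23490's history but not 30e8c77's: {271cc77, 880a611, 88bfff7, 9b9af1d, 9f23490, d6f546a, face9f9} — 7 commits.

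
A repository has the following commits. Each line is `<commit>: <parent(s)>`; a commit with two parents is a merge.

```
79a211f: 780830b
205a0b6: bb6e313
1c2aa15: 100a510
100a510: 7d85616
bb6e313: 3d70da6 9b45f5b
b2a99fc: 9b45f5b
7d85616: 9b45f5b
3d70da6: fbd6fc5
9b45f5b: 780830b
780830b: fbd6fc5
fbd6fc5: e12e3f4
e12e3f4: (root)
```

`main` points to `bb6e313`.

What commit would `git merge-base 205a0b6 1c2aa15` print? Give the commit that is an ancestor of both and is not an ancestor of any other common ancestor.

9b45f5b

Ancestors of 205a0b6: {205a0b6, 3d70da6, 780830b, 9b45f5b, bb6e313, e12e3f4, fbd6fc5}.
Ancestors of 1c2aa15: {100a510, 1c2aa15, 780830b, 7d85616, 9b45f5b, e12e3f4, fbd6fc5}.
Common ancestors: {780830b, 9b45f5b, e12e3f4, fbd6fc5}.
Among these, 9b45f5b is not an ancestor of any other common ancestor — it is the merge base.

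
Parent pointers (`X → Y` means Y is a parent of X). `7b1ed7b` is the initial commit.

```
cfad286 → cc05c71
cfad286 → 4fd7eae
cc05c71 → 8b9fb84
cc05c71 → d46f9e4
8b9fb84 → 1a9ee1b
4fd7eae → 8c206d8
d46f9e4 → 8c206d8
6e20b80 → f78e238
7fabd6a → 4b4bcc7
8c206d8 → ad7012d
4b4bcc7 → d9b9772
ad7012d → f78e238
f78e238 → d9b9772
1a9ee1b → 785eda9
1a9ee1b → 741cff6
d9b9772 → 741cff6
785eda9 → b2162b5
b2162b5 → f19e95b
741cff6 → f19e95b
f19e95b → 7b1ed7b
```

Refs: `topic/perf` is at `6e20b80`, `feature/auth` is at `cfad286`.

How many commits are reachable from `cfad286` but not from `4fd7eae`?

7

Reachable from cfad286: {1a9ee1b, 4fd7eae, 741cff6, 785eda9, 7b1ed7b, 8b9fb84, 8c206d8, ad7012d, b2162b5, cc05c71, cfad286, d46f9e4, d9b9772, f19e95b, f78e238}.
Reachable from 4fd7eae: {4fd7eae, 741cff6, 7b1ed7b, 8c206d8, ad7012d, d9b9772, f19e95b, f78e238}.
In cfad286's history but not 4fd7eae's: {1a9ee1b, 785eda9, 8b9fb84, b2162b5, cc05c71, cfad286, d46f9e4} — 7 commits.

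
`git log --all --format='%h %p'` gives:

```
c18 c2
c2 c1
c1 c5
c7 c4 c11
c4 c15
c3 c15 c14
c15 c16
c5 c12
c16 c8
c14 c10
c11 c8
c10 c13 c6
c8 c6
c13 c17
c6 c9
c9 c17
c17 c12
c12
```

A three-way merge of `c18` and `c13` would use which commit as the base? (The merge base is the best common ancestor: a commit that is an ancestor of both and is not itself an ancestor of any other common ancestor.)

Ancestors of c18: {c1, c12, c18, c2, c5}.
Ancestors of c13: {c12, c13, c17}.
Common ancestors: {c12}.
The only common ancestor is c12, so it is the merge base.

c12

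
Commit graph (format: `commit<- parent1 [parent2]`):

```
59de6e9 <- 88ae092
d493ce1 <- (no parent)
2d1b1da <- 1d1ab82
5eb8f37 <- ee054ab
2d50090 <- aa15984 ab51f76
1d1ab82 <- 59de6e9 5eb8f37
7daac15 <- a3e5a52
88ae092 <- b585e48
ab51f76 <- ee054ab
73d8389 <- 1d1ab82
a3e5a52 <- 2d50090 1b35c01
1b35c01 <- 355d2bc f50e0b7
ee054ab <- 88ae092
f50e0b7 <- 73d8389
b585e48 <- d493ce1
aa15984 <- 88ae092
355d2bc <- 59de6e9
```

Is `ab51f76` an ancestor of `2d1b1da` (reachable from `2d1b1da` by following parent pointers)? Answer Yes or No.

Ancestors of 2d1b1da: {1d1ab82, 2d1b1da, 59de6e9, 5eb8f37, 88ae092, b585e48, d493ce1, ee054ab}.
ab51f76 is not in that set, so it is not an ancestor of 2d1b1da.

No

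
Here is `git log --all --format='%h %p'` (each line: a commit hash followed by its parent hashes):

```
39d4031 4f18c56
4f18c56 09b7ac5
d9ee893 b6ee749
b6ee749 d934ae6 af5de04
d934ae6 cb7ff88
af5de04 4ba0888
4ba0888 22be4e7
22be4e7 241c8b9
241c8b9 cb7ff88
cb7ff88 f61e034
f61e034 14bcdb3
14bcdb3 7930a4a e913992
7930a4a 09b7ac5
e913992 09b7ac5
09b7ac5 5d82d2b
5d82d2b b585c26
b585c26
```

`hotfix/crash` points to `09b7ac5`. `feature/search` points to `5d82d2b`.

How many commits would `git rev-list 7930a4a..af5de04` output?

8

Reachable from af5de04: {09b7ac5, 14bcdb3, 22be4e7, 241c8b9, 4ba0888, 5d82d2b, 7930a4a, af5de04, b585c26, cb7ff88, e913992, f61e034}.
Reachable from 7930a4a: {09b7ac5, 5d82d2b, 7930a4a, b585c26}.
In af5de04's history but not 7930a4a's: {14bcdb3, 22be4e7, 241c8b9, 4ba0888, af5de04, cb7ff88, e913992, f61e034} — 8 commits.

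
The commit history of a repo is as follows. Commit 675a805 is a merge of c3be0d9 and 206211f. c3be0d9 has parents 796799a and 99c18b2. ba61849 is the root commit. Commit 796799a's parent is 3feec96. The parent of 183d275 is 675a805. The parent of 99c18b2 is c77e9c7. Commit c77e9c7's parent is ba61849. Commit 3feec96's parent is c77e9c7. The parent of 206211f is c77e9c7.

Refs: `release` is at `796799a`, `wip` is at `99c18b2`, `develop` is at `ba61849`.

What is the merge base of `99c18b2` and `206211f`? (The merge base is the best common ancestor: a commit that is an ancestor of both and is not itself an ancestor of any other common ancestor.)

Ancestors of 99c18b2: {99c18b2, ba61849, c77e9c7}.
Ancestors of 206211f: {206211f, ba61849, c77e9c7}.
Common ancestors: {ba61849, c77e9c7}.
Among these, c77e9c7 is not an ancestor of any other common ancestor — it is the merge base.

c77e9c7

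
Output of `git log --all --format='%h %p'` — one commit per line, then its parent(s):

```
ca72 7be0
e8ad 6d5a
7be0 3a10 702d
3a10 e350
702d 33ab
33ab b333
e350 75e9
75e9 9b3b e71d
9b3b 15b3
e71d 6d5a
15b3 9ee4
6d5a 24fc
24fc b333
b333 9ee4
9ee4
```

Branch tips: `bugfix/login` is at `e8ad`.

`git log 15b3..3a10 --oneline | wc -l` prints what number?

Reachable from 3a10: {15b3, 24fc, 3a10, 6d5a, 75e9, 9b3b, 9ee4, b333, e350, e71d}.
Reachable from 15b3: {15b3, 9ee4}.
In 3a10's history but not 15b3's: {24fc, 3a10, 6d5a, 75e9, 9b3b, b333, e350, e71d} — 8 commits.

8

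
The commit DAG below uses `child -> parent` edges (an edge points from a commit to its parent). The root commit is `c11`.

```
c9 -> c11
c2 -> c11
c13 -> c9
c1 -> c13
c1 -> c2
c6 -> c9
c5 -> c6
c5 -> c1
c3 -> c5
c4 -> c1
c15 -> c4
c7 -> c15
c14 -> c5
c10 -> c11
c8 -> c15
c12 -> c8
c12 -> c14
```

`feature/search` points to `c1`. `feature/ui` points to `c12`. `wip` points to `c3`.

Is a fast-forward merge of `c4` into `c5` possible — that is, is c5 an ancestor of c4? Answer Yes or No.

No

A fast-forward from c5 to c4 is possible iff c5 is an ancestor of c4.
Ancestors of c4: {c1, c11, c13, c2, c4, c9}.
c5 is not among them, so fast-forward is not possible.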